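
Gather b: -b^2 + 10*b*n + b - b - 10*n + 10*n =-b^2 + 10*b*n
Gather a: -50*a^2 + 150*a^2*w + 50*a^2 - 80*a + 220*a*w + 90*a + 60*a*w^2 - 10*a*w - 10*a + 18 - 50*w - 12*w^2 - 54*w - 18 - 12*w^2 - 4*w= 150*a^2*w + a*(60*w^2 + 210*w) - 24*w^2 - 108*w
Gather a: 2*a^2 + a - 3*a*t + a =2*a^2 + a*(2 - 3*t)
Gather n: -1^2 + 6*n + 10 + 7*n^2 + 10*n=7*n^2 + 16*n + 9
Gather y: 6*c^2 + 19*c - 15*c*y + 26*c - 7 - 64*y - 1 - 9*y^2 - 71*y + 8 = 6*c^2 + 45*c - 9*y^2 + y*(-15*c - 135)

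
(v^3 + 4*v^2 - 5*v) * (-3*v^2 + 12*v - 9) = -3*v^5 + 54*v^3 - 96*v^2 + 45*v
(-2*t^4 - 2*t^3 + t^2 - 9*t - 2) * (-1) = 2*t^4 + 2*t^3 - t^2 + 9*t + 2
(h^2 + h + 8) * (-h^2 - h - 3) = -h^4 - 2*h^3 - 12*h^2 - 11*h - 24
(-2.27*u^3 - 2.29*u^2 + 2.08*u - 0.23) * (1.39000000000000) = -3.1553*u^3 - 3.1831*u^2 + 2.8912*u - 0.3197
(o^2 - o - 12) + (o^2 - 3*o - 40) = 2*o^2 - 4*o - 52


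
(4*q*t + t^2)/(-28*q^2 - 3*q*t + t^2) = -t/(7*q - t)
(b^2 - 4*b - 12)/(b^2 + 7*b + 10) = (b - 6)/(b + 5)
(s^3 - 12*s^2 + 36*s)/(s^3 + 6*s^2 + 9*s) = (s^2 - 12*s + 36)/(s^2 + 6*s + 9)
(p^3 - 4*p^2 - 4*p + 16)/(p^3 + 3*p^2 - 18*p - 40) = (p - 2)/(p + 5)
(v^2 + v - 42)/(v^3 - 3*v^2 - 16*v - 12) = (v + 7)/(v^2 + 3*v + 2)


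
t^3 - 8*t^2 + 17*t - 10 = (t - 5)*(t - 2)*(t - 1)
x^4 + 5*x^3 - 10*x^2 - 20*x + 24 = (x - 2)*(x - 1)*(x + 2)*(x + 6)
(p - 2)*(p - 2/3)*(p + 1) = p^3 - 5*p^2/3 - 4*p/3 + 4/3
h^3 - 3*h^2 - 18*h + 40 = (h - 5)*(h - 2)*(h + 4)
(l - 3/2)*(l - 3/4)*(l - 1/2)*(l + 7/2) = l^4 + 3*l^3/4 - 59*l^2/8 + 117*l/16 - 63/32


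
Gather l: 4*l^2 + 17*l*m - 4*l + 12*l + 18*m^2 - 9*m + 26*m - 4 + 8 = 4*l^2 + l*(17*m + 8) + 18*m^2 + 17*m + 4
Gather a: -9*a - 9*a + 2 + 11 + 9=22 - 18*a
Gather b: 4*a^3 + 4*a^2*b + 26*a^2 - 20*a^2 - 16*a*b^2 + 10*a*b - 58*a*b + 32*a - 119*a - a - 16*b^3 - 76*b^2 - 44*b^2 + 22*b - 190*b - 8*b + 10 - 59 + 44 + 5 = 4*a^3 + 6*a^2 - 88*a - 16*b^3 + b^2*(-16*a - 120) + b*(4*a^2 - 48*a - 176)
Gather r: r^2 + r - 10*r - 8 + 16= r^2 - 9*r + 8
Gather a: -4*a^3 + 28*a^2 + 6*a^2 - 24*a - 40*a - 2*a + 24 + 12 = -4*a^3 + 34*a^2 - 66*a + 36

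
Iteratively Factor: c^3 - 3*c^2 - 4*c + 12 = (c - 3)*(c^2 - 4) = (c - 3)*(c - 2)*(c + 2)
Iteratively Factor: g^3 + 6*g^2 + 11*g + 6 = (g + 2)*(g^2 + 4*g + 3) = (g + 1)*(g + 2)*(g + 3)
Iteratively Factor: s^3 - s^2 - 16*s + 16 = (s - 4)*(s^2 + 3*s - 4) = (s - 4)*(s + 4)*(s - 1)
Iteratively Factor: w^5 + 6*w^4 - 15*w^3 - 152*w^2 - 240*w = (w + 4)*(w^4 + 2*w^3 - 23*w^2 - 60*w) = (w + 3)*(w + 4)*(w^3 - w^2 - 20*w) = (w + 3)*(w + 4)^2*(w^2 - 5*w) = w*(w + 3)*(w + 4)^2*(w - 5)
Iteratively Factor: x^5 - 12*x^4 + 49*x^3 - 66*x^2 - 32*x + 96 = (x + 1)*(x^4 - 13*x^3 + 62*x^2 - 128*x + 96) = (x - 4)*(x + 1)*(x^3 - 9*x^2 + 26*x - 24) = (x - 4)*(x - 2)*(x + 1)*(x^2 - 7*x + 12) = (x - 4)*(x - 3)*(x - 2)*(x + 1)*(x - 4)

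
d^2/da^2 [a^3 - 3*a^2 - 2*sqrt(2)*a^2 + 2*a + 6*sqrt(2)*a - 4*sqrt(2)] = 6*a - 6 - 4*sqrt(2)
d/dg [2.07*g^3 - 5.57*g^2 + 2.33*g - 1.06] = 6.21*g^2 - 11.14*g + 2.33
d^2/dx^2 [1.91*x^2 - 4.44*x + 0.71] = 3.82000000000000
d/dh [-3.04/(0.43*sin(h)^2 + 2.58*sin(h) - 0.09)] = (2.6144*sin(h) + 7.8432)*cos(h)/(0.43*sin(h)^2 + 2.58*sin(h) - 0.09)^2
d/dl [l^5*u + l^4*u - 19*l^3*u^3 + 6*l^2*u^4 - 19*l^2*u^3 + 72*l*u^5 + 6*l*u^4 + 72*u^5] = u*(5*l^4 + 4*l^3 - 57*l^2*u^2 + 12*l*u^3 - 38*l*u^2 + 72*u^4 + 6*u^3)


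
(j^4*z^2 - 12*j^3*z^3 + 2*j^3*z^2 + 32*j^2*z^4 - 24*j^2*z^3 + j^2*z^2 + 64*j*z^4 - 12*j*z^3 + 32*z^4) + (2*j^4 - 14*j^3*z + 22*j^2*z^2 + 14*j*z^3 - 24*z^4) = j^4*z^2 + 2*j^4 - 12*j^3*z^3 + 2*j^3*z^2 - 14*j^3*z + 32*j^2*z^4 - 24*j^2*z^3 + 23*j^2*z^2 + 64*j*z^4 + 2*j*z^3 + 8*z^4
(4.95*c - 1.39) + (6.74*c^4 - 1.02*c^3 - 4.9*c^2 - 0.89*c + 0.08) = 6.74*c^4 - 1.02*c^3 - 4.9*c^2 + 4.06*c - 1.31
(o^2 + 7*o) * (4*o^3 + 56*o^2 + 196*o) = 4*o^5 + 84*o^4 + 588*o^3 + 1372*o^2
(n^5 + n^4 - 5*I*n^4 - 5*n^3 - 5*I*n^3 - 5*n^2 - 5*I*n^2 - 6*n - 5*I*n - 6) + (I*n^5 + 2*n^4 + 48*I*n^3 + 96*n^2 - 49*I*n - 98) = n^5 + I*n^5 + 3*n^4 - 5*I*n^4 - 5*n^3 + 43*I*n^3 + 91*n^2 - 5*I*n^2 - 6*n - 54*I*n - 104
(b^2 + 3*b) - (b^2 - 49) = 3*b + 49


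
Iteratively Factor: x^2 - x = (x)*(x - 1)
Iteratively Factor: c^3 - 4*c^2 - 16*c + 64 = (c + 4)*(c^2 - 8*c + 16) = (c - 4)*(c + 4)*(c - 4)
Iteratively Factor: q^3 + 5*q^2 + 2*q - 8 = (q + 4)*(q^2 + q - 2) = (q - 1)*(q + 4)*(q + 2)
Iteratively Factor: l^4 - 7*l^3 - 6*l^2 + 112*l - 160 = (l - 2)*(l^3 - 5*l^2 - 16*l + 80) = (l - 5)*(l - 2)*(l^2 - 16) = (l - 5)*(l - 4)*(l - 2)*(l + 4)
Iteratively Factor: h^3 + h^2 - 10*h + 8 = (h - 1)*(h^2 + 2*h - 8) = (h - 1)*(h + 4)*(h - 2)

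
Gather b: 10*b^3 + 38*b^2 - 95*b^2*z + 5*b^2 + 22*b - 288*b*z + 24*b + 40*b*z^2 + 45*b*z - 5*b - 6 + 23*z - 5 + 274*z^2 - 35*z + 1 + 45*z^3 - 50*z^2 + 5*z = 10*b^3 + b^2*(43 - 95*z) + b*(40*z^2 - 243*z + 41) + 45*z^3 + 224*z^2 - 7*z - 10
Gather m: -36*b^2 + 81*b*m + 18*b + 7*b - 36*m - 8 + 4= -36*b^2 + 25*b + m*(81*b - 36) - 4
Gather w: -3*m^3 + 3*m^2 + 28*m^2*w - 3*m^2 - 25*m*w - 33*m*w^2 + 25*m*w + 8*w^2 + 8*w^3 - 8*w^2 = -3*m^3 + 28*m^2*w - 33*m*w^2 + 8*w^3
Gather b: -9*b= -9*b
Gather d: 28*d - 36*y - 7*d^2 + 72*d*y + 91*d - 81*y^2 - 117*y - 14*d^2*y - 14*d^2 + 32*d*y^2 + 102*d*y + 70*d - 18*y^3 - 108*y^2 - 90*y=d^2*(-14*y - 21) + d*(32*y^2 + 174*y + 189) - 18*y^3 - 189*y^2 - 243*y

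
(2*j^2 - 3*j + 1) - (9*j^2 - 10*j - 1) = -7*j^2 + 7*j + 2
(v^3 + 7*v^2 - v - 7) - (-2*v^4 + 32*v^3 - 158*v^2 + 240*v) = 2*v^4 - 31*v^3 + 165*v^2 - 241*v - 7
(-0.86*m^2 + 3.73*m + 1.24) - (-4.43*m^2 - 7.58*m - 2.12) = 3.57*m^2 + 11.31*m + 3.36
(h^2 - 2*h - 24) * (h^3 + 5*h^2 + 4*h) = h^5 + 3*h^4 - 30*h^3 - 128*h^2 - 96*h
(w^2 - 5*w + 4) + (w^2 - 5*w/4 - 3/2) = 2*w^2 - 25*w/4 + 5/2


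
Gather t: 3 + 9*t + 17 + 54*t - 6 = 63*t + 14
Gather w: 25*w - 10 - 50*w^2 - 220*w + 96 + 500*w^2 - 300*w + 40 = 450*w^2 - 495*w + 126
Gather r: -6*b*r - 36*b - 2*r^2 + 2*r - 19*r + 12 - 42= -36*b - 2*r^2 + r*(-6*b - 17) - 30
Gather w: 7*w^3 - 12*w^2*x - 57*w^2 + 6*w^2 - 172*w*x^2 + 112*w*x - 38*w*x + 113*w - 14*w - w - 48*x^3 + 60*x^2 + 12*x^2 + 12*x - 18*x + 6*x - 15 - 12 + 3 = 7*w^3 + w^2*(-12*x - 51) + w*(-172*x^2 + 74*x + 98) - 48*x^3 + 72*x^2 - 24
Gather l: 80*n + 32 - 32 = 80*n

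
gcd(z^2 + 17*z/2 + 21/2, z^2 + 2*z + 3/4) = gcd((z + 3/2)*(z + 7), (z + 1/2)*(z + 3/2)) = z + 3/2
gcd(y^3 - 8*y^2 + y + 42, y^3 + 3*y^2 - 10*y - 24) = y^2 - y - 6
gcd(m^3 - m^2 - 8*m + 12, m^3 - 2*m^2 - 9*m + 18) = m^2 + m - 6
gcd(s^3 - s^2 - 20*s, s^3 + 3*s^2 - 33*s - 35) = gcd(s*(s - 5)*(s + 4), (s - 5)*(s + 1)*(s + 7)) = s - 5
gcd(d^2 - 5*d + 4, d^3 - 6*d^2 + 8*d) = d - 4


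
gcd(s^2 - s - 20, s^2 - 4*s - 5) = s - 5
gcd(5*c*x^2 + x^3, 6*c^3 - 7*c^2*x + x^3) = 1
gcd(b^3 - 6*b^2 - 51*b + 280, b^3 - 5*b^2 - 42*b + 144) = b - 8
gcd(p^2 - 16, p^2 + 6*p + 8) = p + 4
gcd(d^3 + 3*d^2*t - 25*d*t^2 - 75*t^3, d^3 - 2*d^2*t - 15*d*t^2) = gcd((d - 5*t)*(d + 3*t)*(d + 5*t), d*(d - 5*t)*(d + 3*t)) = -d^2 + 2*d*t + 15*t^2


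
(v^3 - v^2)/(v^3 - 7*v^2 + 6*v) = v/(v - 6)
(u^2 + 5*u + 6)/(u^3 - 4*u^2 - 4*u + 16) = (u + 3)/(u^2 - 6*u + 8)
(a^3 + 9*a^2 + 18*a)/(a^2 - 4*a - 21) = a*(a + 6)/(a - 7)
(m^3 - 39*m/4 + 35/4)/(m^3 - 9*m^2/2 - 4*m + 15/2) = (4*m^2 + 4*m - 35)/(2*(2*m^2 - 7*m - 15))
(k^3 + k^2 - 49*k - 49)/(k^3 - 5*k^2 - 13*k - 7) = (k + 7)/(k + 1)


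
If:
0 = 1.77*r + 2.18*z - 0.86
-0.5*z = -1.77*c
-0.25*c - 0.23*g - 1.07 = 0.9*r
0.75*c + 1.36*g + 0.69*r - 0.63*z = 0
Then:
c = 0.50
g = 1.40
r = -1.68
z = 1.76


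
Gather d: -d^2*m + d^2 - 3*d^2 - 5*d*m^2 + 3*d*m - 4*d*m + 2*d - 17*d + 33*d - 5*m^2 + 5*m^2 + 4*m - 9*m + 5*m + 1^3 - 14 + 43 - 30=d^2*(-m - 2) + d*(-5*m^2 - m + 18)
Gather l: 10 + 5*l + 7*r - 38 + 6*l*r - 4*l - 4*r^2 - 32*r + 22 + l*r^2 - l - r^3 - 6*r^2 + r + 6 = l*(r^2 + 6*r) - r^3 - 10*r^2 - 24*r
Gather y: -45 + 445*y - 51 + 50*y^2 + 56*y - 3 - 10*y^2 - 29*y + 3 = 40*y^2 + 472*y - 96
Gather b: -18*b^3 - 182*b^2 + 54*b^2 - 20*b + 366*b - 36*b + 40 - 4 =-18*b^3 - 128*b^2 + 310*b + 36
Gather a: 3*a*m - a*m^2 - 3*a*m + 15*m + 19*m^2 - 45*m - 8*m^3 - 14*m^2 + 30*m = -a*m^2 - 8*m^3 + 5*m^2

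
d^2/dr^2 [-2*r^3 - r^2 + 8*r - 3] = -12*r - 2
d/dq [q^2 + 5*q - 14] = 2*q + 5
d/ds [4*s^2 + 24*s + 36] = 8*s + 24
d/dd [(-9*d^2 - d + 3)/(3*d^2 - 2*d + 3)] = 3*(7*d^2 - 24*d + 1)/(9*d^4 - 12*d^3 + 22*d^2 - 12*d + 9)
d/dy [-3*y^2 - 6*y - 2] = -6*y - 6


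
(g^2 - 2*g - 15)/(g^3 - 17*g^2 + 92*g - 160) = (g + 3)/(g^2 - 12*g + 32)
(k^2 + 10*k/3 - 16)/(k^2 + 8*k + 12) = (k - 8/3)/(k + 2)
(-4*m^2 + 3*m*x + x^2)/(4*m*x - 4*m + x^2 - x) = (-m + x)/(x - 1)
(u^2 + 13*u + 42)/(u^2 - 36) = (u + 7)/(u - 6)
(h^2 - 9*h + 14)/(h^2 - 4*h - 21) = (h - 2)/(h + 3)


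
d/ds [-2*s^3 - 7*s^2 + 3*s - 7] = -6*s^2 - 14*s + 3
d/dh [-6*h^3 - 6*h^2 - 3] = 6*h*(-3*h - 2)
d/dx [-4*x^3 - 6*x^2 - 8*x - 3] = -12*x^2 - 12*x - 8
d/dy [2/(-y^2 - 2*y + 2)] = 4*(y + 1)/(y^2 + 2*y - 2)^2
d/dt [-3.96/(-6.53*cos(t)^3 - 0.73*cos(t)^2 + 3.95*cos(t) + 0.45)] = (77.5764*cos(t)^2 + 5.7816*cos(t) - 15.642)*sin(t)/(6.53*cos(t)^3 + 0.73*cos(t)^2 - 3.95*cos(t) - 0.45)^2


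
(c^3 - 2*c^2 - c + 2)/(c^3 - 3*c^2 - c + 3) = (c - 2)/(c - 3)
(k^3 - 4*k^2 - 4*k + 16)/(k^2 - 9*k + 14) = (k^2 - 2*k - 8)/(k - 7)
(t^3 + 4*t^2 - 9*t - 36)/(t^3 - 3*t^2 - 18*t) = (t^2 + t - 12)/(t*(t - 6))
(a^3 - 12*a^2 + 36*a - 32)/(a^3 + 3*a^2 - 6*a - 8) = (a^2 - 10*a + 16)/(a^2 + 5*a + 4)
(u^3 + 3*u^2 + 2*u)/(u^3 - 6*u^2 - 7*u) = (u + 2)/(u - 7)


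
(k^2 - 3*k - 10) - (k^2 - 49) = 39 - 3*k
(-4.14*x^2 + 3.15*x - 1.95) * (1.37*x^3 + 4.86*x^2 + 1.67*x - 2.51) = -5.6718*x^5 - 15.8049*x^4 + 5.7237*x^3 + 6.1749*x^2 - 11.163*x + 4.8945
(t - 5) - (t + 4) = -9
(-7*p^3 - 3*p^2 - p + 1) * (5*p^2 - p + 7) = -35*p^5 - 8*p^4 - 51*p^3 - 15*p^2 - 8*p + 7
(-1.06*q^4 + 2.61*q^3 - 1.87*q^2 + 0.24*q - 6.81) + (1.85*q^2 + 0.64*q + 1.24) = -1.06*q^4 + 2.61*q^3 - 0.02*q^2 + 0.88*q - 5.57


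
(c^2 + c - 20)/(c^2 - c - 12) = (c + 5)/(c + 3)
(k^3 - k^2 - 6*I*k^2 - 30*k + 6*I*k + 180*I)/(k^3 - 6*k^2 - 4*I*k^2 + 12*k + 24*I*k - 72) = (k + 5)/(k + 2*I)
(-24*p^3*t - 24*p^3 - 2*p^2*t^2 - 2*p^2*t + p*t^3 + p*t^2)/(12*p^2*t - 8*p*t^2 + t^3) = p*(-4*p*t - 4*p - t^2 - t)/(t*(2*p - t))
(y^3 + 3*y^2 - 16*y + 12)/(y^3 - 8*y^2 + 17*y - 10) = (y + 6)/(y - 5)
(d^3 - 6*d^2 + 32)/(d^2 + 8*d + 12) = (d^2 - 8*d + 16)/(d + 6)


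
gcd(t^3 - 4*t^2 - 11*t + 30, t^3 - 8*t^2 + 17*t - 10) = t^2 - 7*t + 10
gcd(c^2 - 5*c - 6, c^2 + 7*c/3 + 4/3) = c + 1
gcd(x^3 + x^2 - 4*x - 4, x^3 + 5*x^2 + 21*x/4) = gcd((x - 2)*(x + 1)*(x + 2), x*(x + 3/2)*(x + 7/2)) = 1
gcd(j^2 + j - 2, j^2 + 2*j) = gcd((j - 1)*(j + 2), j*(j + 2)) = j + 2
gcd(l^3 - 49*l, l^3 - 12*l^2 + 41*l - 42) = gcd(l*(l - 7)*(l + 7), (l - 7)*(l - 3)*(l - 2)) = l - 7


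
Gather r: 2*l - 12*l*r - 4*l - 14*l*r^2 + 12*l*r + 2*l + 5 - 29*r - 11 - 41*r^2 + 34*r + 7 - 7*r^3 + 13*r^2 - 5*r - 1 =-7*r^3 + r^2*(-14*l - 28)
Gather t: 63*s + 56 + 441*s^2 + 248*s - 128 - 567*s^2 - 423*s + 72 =-126*s^2 - 112*s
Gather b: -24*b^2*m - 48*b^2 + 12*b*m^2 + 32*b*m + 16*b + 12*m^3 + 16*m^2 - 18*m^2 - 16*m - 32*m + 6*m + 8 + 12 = b^2*(-24*m - 48) + b*(12*m^2 + 32*m + 16) + 12*m^3 - 2*m^2 - 42*m + 20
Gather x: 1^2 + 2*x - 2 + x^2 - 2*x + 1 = x^2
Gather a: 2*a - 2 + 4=2*a + 2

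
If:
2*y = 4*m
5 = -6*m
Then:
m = -5/6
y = -5/3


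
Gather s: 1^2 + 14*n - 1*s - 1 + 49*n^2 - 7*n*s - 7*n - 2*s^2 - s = 49*n^2 + 7*n - 2*s^2 + s*(-7*n - 2)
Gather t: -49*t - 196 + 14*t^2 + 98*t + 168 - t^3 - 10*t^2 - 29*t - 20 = -t^3 + 4*t^2 + 20*t - 48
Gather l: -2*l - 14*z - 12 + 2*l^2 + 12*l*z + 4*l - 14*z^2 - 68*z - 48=2*l^2 + l*(12*z + 2) - 14*z^2 - 82*z - 60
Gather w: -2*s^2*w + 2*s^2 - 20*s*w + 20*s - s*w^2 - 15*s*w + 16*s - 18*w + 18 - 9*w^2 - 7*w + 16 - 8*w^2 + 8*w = 2*s^2 + 36*s + w^2*(-s - 17) + w*(-2*s^2 - 35*s - 17) + 34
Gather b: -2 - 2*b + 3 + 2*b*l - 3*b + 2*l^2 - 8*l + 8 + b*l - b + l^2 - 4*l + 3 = b*(3*l - 6) + 3*l^2 - 12*l + 12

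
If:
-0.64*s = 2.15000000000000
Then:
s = -3.36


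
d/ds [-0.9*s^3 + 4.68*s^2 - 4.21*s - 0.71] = -2.7*s^2 + 9.36*s - 4.21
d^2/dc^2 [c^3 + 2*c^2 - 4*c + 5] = 6*c + 4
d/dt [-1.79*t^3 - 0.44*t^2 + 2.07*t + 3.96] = -5.37*t^2 - 0.88*t + 2.07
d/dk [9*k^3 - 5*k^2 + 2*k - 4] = 27*k^2 - 10*k + 2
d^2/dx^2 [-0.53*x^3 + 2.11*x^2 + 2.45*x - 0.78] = 4.22 - 3.18*x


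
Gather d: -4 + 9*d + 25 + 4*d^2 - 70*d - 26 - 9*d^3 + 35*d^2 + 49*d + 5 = -9*d^3 + 39*d^2 - 12*d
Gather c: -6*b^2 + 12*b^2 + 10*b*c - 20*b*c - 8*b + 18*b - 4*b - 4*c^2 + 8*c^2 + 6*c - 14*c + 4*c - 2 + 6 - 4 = 6*b^2 + 6*b + 4*c^2 + c*(-10*b - 4)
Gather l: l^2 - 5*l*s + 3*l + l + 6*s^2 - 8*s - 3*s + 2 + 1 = l^2 + l*(4 - 5*s) + 6*s^2 - 11*s + 3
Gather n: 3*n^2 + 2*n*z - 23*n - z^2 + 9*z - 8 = 3*n^2 + n*(2*z - 23) - z^2 + 9*z - 8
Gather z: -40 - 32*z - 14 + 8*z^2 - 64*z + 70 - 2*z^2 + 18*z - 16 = 6*z^2 - 78*z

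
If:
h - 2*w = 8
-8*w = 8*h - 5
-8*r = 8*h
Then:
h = 37/12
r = -37/12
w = -59/24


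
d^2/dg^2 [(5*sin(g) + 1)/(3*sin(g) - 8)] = 43*(-3*sin(g)^2 - 8*sin(g) + 6)/(3*sin(g) - 8)^3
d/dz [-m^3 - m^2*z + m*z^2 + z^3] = -m^2 + 2*m*z + 3*z^2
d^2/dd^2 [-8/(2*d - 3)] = -64/(2*d - 3)^3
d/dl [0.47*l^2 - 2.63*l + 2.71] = 0.94*l - 2.63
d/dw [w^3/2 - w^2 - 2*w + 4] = 3*w^2/2 - 2*w - 2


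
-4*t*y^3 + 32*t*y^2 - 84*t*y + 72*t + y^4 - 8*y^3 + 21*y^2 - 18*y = (-4*t + y)*(y - 3)^2*(y - 2)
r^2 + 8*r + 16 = (r + 4)^2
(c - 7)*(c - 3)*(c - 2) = c^3 - 12*c^2 + 41*c - 42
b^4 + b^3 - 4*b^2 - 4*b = b*(b - 2)*(b + 1)*(b + 2)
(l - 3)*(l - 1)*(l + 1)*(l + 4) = l^4 + l^3 - 13*l^2 - l + 12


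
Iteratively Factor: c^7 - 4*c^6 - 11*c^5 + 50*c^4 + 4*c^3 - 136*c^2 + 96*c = (c - 2)*(c^6 - 2*c^5 - 15*c^4 + 20*c^3 + 44*c^2 - 48*c) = (c - 4)*(c - 2)*(c^5 + 2*c^4 - 7*c^3 - 8*c^2 + 12*c) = (c - 4)*(c - 2)*(c + 3)*(c^4 - c^3 - 4*c^2 + 4*c) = (c - 4)*(c - 2)^2*(c + 3)*(c^3 + c^2 - 2*c) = c*(c - 4)*(c - 2)^2*(c + 3)*(c^2 + c - 2) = c*(c - 4)*(c - 2)^2*(c - 1)*(c + 3)*(c + 2)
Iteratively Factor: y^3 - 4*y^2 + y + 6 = (y + 1)*(y^2 - 5*y + 6) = (y - 3)*(y + 1)*(y - 2)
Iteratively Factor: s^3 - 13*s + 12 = (s + 4)*(s^2 - 4*s + 3) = (s - 1)*(s + 4)*(s - 3)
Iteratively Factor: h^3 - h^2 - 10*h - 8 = (h - 4)*(h^2 + 3*h + 2) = (h - 4)*(h + 2)*(h + 1)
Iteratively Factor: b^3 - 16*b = (b - 4)*(b^2 + 4*b) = b*(b - 4)*(b + 4)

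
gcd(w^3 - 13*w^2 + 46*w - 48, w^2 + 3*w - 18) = w - 3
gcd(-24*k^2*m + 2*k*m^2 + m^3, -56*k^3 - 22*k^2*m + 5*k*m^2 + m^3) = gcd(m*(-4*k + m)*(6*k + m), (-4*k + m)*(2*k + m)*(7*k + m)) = 4*k - m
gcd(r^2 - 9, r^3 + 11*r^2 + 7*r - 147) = r - 3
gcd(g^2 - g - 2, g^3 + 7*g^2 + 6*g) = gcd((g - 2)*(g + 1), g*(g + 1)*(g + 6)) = g + 1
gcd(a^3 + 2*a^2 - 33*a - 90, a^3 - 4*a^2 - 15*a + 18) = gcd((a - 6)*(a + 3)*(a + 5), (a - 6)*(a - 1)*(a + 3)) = a^2 - 3*a - 18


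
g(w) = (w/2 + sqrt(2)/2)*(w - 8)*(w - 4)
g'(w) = (w/2 + sqrt(2)/2)*(w - 8) + (w/2 + sqrt(2)/2)*(w - 4) + (w - 8)*(w - 4)/2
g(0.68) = 25.45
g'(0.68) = 1.01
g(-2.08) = -20.40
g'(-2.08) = 36.02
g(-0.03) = 22.40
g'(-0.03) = 7.83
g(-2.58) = -40.58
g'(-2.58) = 44.81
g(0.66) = 25.43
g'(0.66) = 1.18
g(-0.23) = 20.61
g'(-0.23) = 10.03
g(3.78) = 2.41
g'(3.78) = -11.07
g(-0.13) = 21.56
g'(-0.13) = 8.92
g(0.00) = 22.63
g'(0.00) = 7.51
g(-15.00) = -2968.49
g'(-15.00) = 503.80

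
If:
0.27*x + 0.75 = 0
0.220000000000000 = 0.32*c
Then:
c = 0.69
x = -2.78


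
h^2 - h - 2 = (h - 2)*(h + 1)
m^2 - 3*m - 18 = (m - 6)*(m + 3)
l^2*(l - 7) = l^3 - 7*l^2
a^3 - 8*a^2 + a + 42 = (a - 7)*(a - 3)*(a + 2)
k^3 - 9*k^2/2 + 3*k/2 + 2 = (k - 4)*(k - 1)*(k + 1/2)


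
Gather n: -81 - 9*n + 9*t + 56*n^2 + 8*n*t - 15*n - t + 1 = 56*n^2 + n*(8*t - 24) + 8*t - 80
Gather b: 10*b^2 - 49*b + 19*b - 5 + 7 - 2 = 10*b^2 - 30*b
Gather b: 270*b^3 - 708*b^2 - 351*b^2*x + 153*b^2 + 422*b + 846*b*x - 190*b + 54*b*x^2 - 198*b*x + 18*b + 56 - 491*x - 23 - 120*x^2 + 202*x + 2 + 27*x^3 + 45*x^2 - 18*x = 270*b^3 + b^2*(-351*x - 555) + b*(54*x^2 + 648*x + 250) + 27*x^3 - 75*x^2 - 307*x + 35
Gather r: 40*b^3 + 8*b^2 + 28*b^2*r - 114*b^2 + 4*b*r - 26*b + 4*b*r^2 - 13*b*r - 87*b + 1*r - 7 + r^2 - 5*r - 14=40*b^3 - 106*b^2 - 113*b + r^2*(4*b + 1) + r*(28*b^2 - 9*b - 4) - 21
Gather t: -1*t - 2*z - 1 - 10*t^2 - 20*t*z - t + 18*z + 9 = -10*t^2 + t*(-20*z - 2) + 16*z + 8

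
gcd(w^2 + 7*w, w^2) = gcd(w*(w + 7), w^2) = w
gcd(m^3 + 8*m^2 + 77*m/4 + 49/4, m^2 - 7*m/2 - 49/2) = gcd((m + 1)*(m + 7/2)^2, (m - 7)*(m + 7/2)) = m + 7/2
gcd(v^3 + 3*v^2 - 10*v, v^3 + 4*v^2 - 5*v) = v^2 + 5*v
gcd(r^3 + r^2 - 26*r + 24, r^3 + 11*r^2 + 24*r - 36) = r^2 + 5*r - 6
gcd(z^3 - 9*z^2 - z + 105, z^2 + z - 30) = z - 5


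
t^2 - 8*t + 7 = (t - 7)*(t - 1)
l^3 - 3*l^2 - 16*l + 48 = (l - 4)*(l - 3)*(l + 4)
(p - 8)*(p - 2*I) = p^2 - 8*p - 2*I*p + 16*I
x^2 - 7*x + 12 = (x - 4)*(x - 3)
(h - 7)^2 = h^2 - 14*h + 49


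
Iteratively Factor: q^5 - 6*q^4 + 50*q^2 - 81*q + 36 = (q - 4)*(q^4 - 2*q^3 - 8*q^2 + 18*q - 9) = (q - 4)*(q - 3)*(q^3 + q^2 - 5*q + 3) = (q - 4)*(q - 3)*(q + 3)*(q^2 - 2*q + 1) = (q - 4)*(q - 3)*(q - 1)*(q + 3)*(q - 1)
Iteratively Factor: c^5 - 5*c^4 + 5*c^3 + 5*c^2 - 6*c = (c)*(c^4 - 5*c^3 + 5*c^2 + 5*c - 6) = c*(c - 2)*(c^3 - 3*c^2 - c + 3) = c*(c - 3)*(c - 2)*(c^2 - 1) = c*(c - 3)*(c - 2)*(c + 1)*(c - 1)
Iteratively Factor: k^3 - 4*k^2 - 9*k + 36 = (k + 3)*(k^2 - 7*k + 12) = (k - 4)*(k + 3)*(k - 3)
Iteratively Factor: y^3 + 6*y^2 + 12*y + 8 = (y + 2)*(y^2 + 4*y + 4) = (y + 2)^2*(y + 2)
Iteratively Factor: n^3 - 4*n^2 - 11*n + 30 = (n - 5)*(n^2 + n - 6) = (n - 5)*(n - 2)*(n + 3)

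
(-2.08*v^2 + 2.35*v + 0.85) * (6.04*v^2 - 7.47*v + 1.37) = -12.5632*v^4 + 29.7316*v^3 - 15.2701*v^2 - 3.13*v + 1.1645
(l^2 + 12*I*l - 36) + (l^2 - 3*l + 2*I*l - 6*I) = 2*l^2 - 3*l + 14*I*l - 36 - 6*I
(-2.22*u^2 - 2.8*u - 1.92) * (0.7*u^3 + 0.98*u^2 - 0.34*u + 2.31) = -1.554*u^5 - 4.1356*u^4 - 3.3332*u^3 - 6.0578*u^2 - 5.8152*u - 4.4352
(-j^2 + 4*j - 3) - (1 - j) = -j^2 + 5*j - 4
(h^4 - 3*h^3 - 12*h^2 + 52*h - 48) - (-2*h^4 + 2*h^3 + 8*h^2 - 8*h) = 3*h^4 - 5*h^3 - 20*h^2 + 60*h - 48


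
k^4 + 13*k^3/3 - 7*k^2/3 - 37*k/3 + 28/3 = (k - 1)^2*(k + 7/3)*(k + 4)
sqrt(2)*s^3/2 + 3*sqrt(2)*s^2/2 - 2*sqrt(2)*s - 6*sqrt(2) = (s - 2)*(s + 3)*(sqrt(2)*s/2 + sqrt(2))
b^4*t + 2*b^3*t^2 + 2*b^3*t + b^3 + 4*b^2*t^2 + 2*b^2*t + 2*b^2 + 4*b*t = b*(b + 2)*(b + 2*t)*(b*t + 1)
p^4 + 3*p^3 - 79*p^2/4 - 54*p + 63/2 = (p - 1/2)*(p + 7/2)*(p - 3*sqrt(2))*(p + 3*sqrt(2))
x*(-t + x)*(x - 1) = -t*x^2 + t*x + x^3 - x^2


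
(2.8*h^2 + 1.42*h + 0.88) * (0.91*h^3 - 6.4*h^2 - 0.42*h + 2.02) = 2.548*h^5 - 16.6278*h^4 - 9.4632*h^3 - 0.572400000000001*h^2 + 2.4988*h + 1.7776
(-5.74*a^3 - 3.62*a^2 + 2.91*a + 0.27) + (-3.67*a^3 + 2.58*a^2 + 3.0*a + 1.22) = -9.41*a^3 - 1.04*a^2 + 5.91*a + 1.49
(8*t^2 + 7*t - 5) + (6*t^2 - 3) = 14*t^2 + 7*t - 8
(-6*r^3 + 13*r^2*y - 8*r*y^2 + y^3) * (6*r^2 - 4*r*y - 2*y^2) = -36*r^5 + 102*r^4*y - 88*r^3*y^2 + 12*r^2*y^3 + 12*r*y^4 - 2*y^5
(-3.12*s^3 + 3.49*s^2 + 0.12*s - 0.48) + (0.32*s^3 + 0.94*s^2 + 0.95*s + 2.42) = -2.8*s^3 + 4.43*s^2 + 1.07*s + 1.94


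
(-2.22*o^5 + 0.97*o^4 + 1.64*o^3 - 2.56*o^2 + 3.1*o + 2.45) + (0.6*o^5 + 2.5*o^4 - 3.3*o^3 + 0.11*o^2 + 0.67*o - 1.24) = -1.62*o^5 + 3.47*o^4 - 1.66*o^3 - 2.45*o^2 + 3.77*o + 1.21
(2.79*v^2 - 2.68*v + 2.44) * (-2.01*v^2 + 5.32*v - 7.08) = -5.6079*v^4 + 20.2296*v^3 - 38.9152*v^2 + 31.9552*v - 17.2752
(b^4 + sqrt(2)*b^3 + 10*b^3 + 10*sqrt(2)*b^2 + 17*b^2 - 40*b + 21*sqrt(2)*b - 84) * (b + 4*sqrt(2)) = b^5 + 5*sqrt(2)*b^4 + 10*b^4 + 25*b^3 + 50*sqrt(2)*b^3 + 40*b^2 + 89*sqrt(2)*b^2 - 160*sqrt(2)*b + 84*b - 336*sqrt(2)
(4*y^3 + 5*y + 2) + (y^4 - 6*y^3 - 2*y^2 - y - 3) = y^4 - 2*y^3 - 2*y^2 + 4*y - 1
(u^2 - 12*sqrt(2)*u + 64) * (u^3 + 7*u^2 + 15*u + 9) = u^5 - 12*sqrt(2)*u^4 + 7*u^4 - 84*sqrt(2)*u^3 + 79*u^3 - 180*sqrt(2)*u^2 + 457*u^2 - 108*sqrt(2)*u + 960*u + 576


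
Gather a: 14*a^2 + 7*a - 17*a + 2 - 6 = 14*a^2 - 10*a - 4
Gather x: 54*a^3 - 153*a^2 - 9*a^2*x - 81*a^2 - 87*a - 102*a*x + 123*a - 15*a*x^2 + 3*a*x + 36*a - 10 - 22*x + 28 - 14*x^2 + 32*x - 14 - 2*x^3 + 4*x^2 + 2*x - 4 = 54*a^3 - 234*a^2 + 72*a - 2*x^3 + x^2*(-15*a - 10) + x*(-9*a^2 - 99*a + 12)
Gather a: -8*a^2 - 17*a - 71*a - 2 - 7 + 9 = -8*a^2 - 88*a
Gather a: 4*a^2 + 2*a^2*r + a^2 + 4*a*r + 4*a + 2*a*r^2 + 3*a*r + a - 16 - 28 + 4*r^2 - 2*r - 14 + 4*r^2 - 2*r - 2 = a^2*(2*r + 5) + a*(2*r^2 + 7*r + 5) + 8*r^2 - 4*r - 60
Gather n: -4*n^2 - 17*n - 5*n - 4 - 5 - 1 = -4*n^2 - 22*n - 10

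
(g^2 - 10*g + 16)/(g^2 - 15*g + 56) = (g - 2)/(g - 7)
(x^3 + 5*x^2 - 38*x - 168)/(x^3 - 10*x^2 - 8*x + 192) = (x + 7)/(x - 8)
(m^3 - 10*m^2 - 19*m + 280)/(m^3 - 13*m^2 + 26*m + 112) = (m + 5)/(m + 2)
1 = 1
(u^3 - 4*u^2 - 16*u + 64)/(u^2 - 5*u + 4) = (u^2 - 16)/(u - 1)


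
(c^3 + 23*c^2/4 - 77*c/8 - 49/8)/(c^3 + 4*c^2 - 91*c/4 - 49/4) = (4*c - 7)/(2*(2*c - 7))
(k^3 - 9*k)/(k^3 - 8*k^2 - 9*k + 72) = k/(k - 8)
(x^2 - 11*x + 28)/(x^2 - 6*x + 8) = (x - 7)/(x - 2)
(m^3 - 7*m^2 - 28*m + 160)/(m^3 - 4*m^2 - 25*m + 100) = (m - 8)/(m - 5)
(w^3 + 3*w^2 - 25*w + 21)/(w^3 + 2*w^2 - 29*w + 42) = (w - 1)/(w - 2)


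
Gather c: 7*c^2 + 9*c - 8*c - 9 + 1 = 7*c^2 + c - 8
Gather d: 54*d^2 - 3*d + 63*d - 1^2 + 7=54*d^2 + 60*d + 6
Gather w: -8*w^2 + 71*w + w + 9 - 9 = -8*w^2 + 72*w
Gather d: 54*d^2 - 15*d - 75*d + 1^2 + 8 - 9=54*d^2 - 90*d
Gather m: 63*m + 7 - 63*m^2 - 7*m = -63*m^2 + 56*m + 7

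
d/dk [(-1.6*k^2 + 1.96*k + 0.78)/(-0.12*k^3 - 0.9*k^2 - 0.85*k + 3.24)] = (-0.192*k^4 + 0.4704*k^3 + 3.4048*k^2 - 8.964*k + 7.0134)/(0.0144*k^6 + 0.216*k^5 + 1.014*k^4 + 0.7524*k^3 - 5.1095*k^2 - 5.508*k + 10.4976)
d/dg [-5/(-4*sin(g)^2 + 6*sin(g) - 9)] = 10*(3 - 4*sin(g))*cos(g)/(4*sin(g)^2 - 6*sin(g) + 9)^2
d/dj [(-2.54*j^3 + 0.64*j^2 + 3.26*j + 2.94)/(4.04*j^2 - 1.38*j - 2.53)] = (-10.2616*j^4 + 7.0104*j^3 + 5.225*j^2 - 26.9936*j - 4.1906)/(16.3216*j^4 - 11.1504*j^3 - 18.538*j^2 + 6.9828*j + 6.4009)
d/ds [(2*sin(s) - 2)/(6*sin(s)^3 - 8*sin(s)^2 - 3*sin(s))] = 2*(-12*sin(s)^3 + 26*sin(s)^2 - 16*sin(s) - 3)*cos(s)/((8*sin(s) + 3*cos(2*s))^2*sin(s)^2)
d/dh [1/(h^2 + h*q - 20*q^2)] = (-2*h - q)/(h^2 + h*q - 20*q^2)^2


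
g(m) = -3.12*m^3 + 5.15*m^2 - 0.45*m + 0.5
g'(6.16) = -292.17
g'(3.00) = -53.79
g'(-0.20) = -2.88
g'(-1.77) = -48.00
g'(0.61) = 2.35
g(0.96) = 2.05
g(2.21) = -9.02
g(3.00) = -38.74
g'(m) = -9.36*m^2 + 10.3*m - 0.45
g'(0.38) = 2.11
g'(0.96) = 0.81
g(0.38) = 0.90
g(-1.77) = 34.73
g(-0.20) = 0.82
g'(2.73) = -42.09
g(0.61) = 1.43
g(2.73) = -25.83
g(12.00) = -4654.66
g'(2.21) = -23.40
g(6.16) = -536.14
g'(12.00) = -1224.69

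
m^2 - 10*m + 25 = (m - 5)^2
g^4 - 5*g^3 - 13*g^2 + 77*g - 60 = (g - 5)*(g - 3)*(g - 1)*(g + 4)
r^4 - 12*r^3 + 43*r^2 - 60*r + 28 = (r - 7)*(r - 2)^2*(r - 1)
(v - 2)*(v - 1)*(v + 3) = v^3 - 7*v + 6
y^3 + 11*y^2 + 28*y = y*(y + 4)*(y + 7)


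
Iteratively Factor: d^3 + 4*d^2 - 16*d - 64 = (d - 4)*(d^2 + 8*d + 16) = (d - 4)*(d + 4)*(d + 4)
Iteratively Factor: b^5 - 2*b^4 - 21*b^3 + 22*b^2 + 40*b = (b + 4)*(b^4 - 6*b^3 + 3*b^2 + 10*b) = (b + 1)*(b + 4)*(b^3 - 7*b^2 + 10*b) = b*(b + 1)*(b + 4)*(b^2 - 7*b + 10) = b*(b - 2)*(b + 1)*(b + 4)*(b - 5)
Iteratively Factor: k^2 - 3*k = (k - 3)*(k)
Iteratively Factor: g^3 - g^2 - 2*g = (g - 2)*(g^2 + g) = (g - 2)*(g + 1)*(g)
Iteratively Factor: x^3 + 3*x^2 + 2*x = (x + 2)*(x^2 + x) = (x + 1)*(x + 2)*(x)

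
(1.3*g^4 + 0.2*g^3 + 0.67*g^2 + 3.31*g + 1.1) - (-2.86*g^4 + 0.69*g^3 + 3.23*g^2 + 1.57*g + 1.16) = 4.16*g^4 - 0.49*g^3 - 2.56*g^2 + 1.74*g - 0.0599999999999998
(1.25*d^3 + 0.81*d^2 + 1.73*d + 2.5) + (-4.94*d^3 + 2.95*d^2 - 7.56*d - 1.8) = -3.69*d^3 + 3.76*d^2 - 5.83*d + 0.7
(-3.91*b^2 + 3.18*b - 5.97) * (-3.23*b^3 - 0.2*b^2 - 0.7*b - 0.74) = 12.6293*b^5 - 9.4894*b^4 + 21.3841*b^3 + 1.8614*b^2 + 1.8258*b + 4.4178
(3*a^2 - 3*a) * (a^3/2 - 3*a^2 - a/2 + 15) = 3*a^5/2 - 21*a^4/2 + 15*a^3/2 + 93*a^2/2 - 45*a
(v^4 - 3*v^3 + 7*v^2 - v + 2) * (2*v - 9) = 2*v^5 - 15*v^4 + 41*v^3 - 65*v^2 + 13*v - 18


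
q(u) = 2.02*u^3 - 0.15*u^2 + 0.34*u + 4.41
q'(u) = 6.06*u^2 - 0.3*u + 0.34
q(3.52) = 91.85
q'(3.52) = 74.37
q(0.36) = 4.61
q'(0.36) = 1.02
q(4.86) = 234.40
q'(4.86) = 142.02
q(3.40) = 83.23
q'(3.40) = 69.37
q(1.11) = 7.37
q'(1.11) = 7.47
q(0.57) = 4.93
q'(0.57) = 2.14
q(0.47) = 4.75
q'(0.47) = 1.54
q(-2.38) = -24.48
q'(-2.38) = 35.38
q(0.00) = 4.41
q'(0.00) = 0.34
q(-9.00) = -1483.38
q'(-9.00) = 493.90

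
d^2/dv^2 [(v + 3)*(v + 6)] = 2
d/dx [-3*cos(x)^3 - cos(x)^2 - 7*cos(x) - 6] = (9*cos(x)^2 + 2*cos(x) + 7)*sin(x)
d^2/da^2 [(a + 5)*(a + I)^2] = 6*a + 10 + 4*I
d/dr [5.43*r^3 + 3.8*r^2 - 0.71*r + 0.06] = 16.29*r^2 + 7.6*r - 0.71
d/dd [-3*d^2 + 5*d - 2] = 5 - 6*d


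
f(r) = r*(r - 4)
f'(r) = 2*r - 4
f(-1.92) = 11.37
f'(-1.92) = -7.84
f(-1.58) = 8.82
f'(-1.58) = -7.16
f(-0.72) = 3.40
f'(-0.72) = -5.44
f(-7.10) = 78.81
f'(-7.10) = -18.20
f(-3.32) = 24.30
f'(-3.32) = -10.64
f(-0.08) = 0.33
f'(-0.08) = -4.16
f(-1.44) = 7.83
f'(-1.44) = -6.88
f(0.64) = -2.15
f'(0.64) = -2.72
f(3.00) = -3.00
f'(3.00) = 2.00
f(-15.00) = 285.00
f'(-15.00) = -34.00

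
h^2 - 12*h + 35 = (h - 7)*(h - 5)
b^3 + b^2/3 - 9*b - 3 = (b - 3)*(b + 1/3)*(b + 3)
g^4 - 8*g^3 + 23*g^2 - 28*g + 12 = (g - 3)*(g - 2)^2*(g - 1)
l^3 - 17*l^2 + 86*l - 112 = (l - 8)*(l - 7)*(l - 2)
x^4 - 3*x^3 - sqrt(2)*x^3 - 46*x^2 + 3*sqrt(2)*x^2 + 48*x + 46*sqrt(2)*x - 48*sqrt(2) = (x - 8)*(x - 1)*(x + 6)*(x - sqrt(2))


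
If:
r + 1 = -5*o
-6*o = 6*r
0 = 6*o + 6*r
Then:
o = -1/4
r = 1/4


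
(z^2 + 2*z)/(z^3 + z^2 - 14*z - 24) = z/(z^2 - z - 12)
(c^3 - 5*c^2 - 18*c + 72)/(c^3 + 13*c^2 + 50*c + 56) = (c^2 - 9*c + 18)/(c^2 + 9*c + 14)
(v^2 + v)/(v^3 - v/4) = 4*(v + 1)/(4*v^2 - 1)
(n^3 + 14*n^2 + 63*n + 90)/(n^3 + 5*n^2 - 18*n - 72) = (n + 5)/(n - 4)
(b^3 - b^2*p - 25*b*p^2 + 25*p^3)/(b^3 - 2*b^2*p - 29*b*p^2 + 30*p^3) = (-b + 5*p)/(-b + 6*p)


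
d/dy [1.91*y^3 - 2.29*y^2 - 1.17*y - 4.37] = 5.73*y^2 - 4.58*y - 1.17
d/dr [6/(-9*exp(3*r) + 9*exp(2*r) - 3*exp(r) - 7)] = (162*exp(2*r) - 108*exp(r) + 18)*exp(r)/(9*exp(3*r) - 9*exp(2*r) + 3*exp(r) + 7)^2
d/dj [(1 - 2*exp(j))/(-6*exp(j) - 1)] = 8*exp(j)/(6*exp(j) + 1)^2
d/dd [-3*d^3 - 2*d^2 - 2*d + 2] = -9*d^2 - 4*d - 2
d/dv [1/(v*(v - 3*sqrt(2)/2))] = (-4*v + 3*sqrt(2))/(v^2*(2*v^2 - 6*sqrt(2)*v + 9))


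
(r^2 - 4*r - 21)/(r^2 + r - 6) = (r - 7)/(r - 2)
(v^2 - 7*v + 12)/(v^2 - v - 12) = (v - 3)/(v + 3)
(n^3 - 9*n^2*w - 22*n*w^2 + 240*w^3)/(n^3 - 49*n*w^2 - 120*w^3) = (n - 6*w)/(n + 3*w)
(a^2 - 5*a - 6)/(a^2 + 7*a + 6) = (a - 6)/(a + 6)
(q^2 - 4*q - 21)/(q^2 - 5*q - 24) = (q - 7)/(q - 8)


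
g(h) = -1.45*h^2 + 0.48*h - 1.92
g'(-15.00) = 43.98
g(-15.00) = -335.37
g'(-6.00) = 17.88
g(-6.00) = -57.00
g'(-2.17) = 6.77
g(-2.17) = -9.79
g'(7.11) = -20.14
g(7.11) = -71.81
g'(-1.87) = 5.90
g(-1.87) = -7.89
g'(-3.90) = 11.79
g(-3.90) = -25.85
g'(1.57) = -4.07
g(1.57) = -4.74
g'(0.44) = -0.80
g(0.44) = -1.99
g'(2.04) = -5.44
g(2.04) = -6.98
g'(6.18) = -17.44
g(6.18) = -54.33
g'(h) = 0.48 - 2.9*h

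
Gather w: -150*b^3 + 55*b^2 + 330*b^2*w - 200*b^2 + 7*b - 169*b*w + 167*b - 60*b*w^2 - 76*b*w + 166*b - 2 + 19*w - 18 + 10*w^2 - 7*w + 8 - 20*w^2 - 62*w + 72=-150*b^3 - 145*b^2 + 340*b + w^2*(-60*b - 10) + w*(330*b^2 - 245*b - 50) + 60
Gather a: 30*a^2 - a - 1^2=30*a^2 - a - 1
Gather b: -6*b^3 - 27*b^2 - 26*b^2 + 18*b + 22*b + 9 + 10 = -6*b^3 - 53*b^2 + 40*b + 19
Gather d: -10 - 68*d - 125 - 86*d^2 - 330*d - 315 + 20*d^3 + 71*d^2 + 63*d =20*d^3 - 15*d^2 - 335*d - 450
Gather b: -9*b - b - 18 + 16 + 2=-10*b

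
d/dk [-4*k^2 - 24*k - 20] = -8*k - 24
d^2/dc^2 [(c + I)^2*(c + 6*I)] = 6*c + 16*I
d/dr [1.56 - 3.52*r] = -3.52000000000000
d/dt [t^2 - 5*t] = 2*t - 5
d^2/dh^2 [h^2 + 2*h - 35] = 2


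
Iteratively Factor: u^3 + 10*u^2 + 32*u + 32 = (u + 2)*(u^2 + 8*u + 16) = (u + 2)*(u + 4)*(u + 4)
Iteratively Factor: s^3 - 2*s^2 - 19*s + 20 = (s - 1)*(s^2 - s - 20) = (s - 1)*(s + 4)*(s - 5)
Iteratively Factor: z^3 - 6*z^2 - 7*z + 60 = (z - 4)*(z^2 - 2*z - 15) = (z - 4)*(z + 3)*(z - 5)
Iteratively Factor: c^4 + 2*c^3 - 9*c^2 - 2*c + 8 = (c - 1)*(c^3 + 3*c^2 - 6*c - 8) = (c - 2)*(c - 1)*(c^2 + 5*c + 4) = (c - 2)*(c - 1)*(c + 4)*(c + 1)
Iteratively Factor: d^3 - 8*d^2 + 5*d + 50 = (d + 2)*(d^2 - 10*d + 25) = (d - 5)*(d + 2)*(d - 5)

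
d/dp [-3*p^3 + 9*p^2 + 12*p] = -9*p^2 + 18*p + 12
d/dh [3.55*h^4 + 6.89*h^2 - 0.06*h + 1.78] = 14.2*h^3 + 13.78*h - 0.06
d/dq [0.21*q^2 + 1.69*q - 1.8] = 0.42*q + 1.69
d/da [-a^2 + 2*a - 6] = 2 - 2*a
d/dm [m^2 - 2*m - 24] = 2*m - 2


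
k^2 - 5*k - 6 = (k - 6)*(k + 1)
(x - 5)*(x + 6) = x^2 + x - 30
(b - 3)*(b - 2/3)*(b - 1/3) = b^3 - 4*b^2 + 29*b/9 - 2/3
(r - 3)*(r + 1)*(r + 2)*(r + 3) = r^4 + 3*r^3 - 7*r^2 - 27*r - 18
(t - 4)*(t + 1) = t^2 - 3*t - 4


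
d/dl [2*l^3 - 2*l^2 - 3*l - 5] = 6*l^2 - 4*l - 3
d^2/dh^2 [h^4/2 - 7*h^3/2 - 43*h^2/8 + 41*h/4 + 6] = 6*h^2 - 21*h - 43/4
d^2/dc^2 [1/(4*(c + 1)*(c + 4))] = ((c + 1)^2 + (c + 1)*(c + 4) + (c + 4)^2)/(2*(c + 1)^3*(c + 4)^3)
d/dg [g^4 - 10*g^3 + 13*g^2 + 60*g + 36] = 4*g^3 - 30*g^2 + 26*g + 60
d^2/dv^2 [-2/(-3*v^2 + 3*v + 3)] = 4*(v^2 - v - (2*v - 1)^2 - 1)/(3*(-v^2 + v + 1)^3)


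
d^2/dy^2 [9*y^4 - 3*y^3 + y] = 18*y*(6*y - 1)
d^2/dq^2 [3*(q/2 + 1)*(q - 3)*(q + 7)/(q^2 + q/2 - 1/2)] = 6*(-61*q^3 - 471*q^2 - 327*q - 133)/(8*q^6 + 12*q^5 - 6*q^4 - 11*q^3 + 3*q^2 + 3*q - 1)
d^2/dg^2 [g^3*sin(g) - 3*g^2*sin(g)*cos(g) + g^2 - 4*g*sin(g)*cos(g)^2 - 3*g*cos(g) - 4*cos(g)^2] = -g^3*sin(g) + 6*g^2*sin(2*g) + 6*g^2*cos(g) + 7*g*sin(g) + 9*g*sin(3*g) + 3*g*cos(g) - 12*g*cos(2*g) + 6*sin(g) - 3*sin(2*g) - 2*cos(g) + 8*cos(2*g) - 6*cos(3*g) + 2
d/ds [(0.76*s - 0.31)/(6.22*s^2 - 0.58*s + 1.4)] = (-4.7272*s^2 + 3.8564*s + 0.8842)/(38.6884*s^4 - 7.2152*s^3 + 17.7524*s^2 - 1.624*s + 1.96)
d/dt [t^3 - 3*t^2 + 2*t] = 3*t^2 - 6*t + 2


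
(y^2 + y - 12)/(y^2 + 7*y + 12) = (y - 3)/(y + 3)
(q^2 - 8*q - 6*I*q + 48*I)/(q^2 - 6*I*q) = (q - 8)/q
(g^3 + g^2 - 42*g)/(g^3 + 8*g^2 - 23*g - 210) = g*(g - 6)/(g^2 + g - 30)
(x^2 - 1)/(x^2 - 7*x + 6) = (x + 1)/(x - 6)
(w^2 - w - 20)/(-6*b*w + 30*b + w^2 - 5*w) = (w + 4)/(-6*b + w)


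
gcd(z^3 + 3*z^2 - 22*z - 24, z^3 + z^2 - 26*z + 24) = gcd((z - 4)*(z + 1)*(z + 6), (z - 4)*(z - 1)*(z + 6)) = z^2 + 2*z - 24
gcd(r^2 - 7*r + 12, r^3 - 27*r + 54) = r - 3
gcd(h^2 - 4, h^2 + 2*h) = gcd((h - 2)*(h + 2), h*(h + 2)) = h + 2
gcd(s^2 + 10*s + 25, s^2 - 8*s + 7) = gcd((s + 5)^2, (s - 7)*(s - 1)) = 1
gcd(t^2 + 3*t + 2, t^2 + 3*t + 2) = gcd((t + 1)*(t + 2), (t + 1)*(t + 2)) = t^2 + 3*t + 2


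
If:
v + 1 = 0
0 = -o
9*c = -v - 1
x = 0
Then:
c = 0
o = 0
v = -1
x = 0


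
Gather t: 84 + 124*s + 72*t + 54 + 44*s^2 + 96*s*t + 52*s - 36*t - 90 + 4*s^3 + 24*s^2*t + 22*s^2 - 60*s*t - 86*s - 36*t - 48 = 4*s^3 + 66*s^2 + 90*s + t*(24*s^2 + 36*s)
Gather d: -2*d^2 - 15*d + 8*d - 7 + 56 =-2*d^2 - 7*d + 49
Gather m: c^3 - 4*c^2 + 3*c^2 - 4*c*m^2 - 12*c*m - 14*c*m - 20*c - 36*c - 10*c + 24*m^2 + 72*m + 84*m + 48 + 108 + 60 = c^3 - c^2 - 66*c + m^2*(24 - 4*c) + m*(156 - 26*c) + 216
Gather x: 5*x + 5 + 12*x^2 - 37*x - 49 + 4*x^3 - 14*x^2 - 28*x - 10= 4*x^3 - 2*x^2 - 60*x - 54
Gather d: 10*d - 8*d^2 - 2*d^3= -2*d^3 - 8*d^2 + 10*d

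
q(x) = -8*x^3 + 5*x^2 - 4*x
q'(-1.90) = -109.64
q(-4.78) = 1007.08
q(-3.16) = 315.00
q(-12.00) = 14592.00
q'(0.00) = -4.00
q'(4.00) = -348.00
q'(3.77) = -307.41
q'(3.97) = -342.56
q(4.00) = -448.00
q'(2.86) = -171.71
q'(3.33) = -236.83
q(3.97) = -437.64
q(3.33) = -253.28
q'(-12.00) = -3580.00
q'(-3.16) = -275.25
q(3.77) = -372.68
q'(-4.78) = -600.16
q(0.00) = 0.00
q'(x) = -24*x^2 + 10*x - 4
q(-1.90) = 80.52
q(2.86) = -157.69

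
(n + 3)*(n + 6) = n^2 + 9*n + 18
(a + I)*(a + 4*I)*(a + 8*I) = a^3 + 13*I*a^2 - 44*a - 32*I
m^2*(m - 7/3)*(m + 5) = m^4 + 8*m^3/3 - 35*m^2/3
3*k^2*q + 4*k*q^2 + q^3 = q*(k + q)*(3*k + q)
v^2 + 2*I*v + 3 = (v - I)*(v + 3*I)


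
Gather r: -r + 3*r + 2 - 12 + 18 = 2*r + 8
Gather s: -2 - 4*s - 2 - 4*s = -8*s - 4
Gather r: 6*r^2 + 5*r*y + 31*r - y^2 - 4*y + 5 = 6*r^2 + r*(5*y + 31) - y^2 - 4*y + 5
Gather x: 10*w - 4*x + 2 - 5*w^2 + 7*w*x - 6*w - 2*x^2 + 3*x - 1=-5*w^2 + 4*w - 2*x^2 + x*(7*w - 1) + 1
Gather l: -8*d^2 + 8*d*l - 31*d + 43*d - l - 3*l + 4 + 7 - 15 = -8*d^2 + 12*d + l*(8*d - 4) - 4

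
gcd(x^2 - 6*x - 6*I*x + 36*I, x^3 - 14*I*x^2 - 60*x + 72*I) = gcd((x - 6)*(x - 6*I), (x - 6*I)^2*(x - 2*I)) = x - 6*I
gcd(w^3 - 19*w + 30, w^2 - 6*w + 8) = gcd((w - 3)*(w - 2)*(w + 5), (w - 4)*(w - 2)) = w - 2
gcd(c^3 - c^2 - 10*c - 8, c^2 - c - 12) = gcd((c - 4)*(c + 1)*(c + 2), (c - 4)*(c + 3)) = c - 4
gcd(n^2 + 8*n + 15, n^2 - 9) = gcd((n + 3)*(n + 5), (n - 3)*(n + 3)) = n + 3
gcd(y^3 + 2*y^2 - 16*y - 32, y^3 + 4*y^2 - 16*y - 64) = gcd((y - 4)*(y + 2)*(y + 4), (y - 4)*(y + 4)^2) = y^2 - 16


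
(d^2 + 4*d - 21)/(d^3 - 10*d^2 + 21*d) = (d + 7)/(d*(d - 7))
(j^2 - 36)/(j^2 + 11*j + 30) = (j - 6)/(j + 5)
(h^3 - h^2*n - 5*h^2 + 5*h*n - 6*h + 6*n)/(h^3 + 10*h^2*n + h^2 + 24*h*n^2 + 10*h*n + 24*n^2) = (h^2 - h*n - 6*h + 6*n)/(h^2 + 10*h*n + 24*n^2)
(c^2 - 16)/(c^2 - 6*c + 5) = (c^2 - 16)/(c^2 - 6*c + 5)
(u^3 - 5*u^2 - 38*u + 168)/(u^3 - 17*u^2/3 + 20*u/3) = 3*(u^2 - u - 42)/(u*(3*u - 5))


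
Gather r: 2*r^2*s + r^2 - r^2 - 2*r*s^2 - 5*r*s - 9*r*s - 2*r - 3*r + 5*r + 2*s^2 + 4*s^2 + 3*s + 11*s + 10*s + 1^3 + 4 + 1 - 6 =2*r^2*s + r*(-2*s^2 - 14*s) + 6*s^2 + 24*s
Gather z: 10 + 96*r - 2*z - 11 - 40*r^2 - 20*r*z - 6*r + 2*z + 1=-40*r^2 - 20*r*z + 90*r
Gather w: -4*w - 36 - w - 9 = -5*w - 45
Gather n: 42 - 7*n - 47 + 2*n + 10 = 5 - 5*n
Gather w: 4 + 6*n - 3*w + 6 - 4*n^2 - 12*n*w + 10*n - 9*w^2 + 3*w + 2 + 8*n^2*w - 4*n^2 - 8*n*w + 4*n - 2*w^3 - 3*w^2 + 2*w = -8*n^2 + 20*n - 2*w^3 - 12*w^2 + w*(8*n^2 - 20*n + 2) + 12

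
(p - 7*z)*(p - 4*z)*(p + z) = p^3 - 10*p^2*z + 17*p*z^2 + 28*z^3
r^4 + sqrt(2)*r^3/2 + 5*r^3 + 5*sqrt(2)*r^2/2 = r^2*(r + 5)*(r + sqrt(2)/2)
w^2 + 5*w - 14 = (w - 2)*(w + 7)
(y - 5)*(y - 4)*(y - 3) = y^3 - 12*y^2 + 47*y - 60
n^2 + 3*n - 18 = (n - 3)*(n + 6)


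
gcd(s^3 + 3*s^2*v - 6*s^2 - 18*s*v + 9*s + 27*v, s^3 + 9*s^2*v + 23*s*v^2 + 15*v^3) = s + 3*v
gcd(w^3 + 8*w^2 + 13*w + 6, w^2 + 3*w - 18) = w + 6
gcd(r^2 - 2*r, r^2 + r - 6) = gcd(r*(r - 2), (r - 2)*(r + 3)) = r - 2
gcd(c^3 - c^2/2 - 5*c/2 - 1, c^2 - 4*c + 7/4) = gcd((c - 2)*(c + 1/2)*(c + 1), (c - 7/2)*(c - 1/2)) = 1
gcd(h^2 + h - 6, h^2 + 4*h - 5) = 1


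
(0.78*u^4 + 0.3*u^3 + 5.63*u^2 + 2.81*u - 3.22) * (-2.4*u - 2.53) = -1.872*u^5 - 2.6934*u^4 - 14.271*u^3 - 20.9879*u^2 + 0.6187*u + 8.1466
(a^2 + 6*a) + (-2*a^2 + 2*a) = -a^2 + 8*a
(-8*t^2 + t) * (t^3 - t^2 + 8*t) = -8*t^5 + 9*t^4 - 65*t^3 + 8*t^2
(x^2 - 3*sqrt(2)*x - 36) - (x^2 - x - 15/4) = -3*sqrt(2)*x + x - 129/4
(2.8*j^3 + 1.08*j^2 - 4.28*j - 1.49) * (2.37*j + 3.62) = 6.636*j^4 + 12.6956*j^3 - 6.234*j^2 - 19.0249*j - 5.3938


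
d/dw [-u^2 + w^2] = 2*w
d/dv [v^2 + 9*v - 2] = 2*v + 9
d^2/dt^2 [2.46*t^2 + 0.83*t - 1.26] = 4.92000000000000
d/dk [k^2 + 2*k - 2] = 2*k + 2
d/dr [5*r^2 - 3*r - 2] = 10*r - 3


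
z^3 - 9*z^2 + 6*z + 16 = (z - 8)*(z - 2)*(z + 1)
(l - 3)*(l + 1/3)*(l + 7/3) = l^3 - l^2/3 - 65*l/9 - 7/3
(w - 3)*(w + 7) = w^2 + 4*w - 21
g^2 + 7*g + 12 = (g + 3)*(g + 4)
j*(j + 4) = j^2 + 4*j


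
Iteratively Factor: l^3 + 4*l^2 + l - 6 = (l + 3)*(l^2 + l - 2) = (l - 1)*(l + 3)*(l + 2)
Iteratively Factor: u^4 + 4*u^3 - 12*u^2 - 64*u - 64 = (u + 4)*(u^3 - 12*u - 16) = (u - 4)*(u + 4)*(u^2 + 4*u + 4) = (u - 4)*(u + 2)*(u + 4)*(u + 2)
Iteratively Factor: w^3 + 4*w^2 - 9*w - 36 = (w + 3)*(w^2 + w - 12) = (w + 3)*(w + 4)*(w - 3)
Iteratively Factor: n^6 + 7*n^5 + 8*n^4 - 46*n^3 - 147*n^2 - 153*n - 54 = (n + 3)*(n^5 + 4*n^4 - 4*n^3 - 34*n^2 - 45*n - 18) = (n + 3)^2*(n^4 + n^3 - 7*n^2 - 13*n - 6) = (n + 1)*(n + 3)^2*(n^3 - 7*n - 6) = (n - 3)*(n + 1)*(n + 3)^2*(n^2 + 3*n + 2) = (n - 3)*(n + 1)^2*(n + 3)^2*(n + 2)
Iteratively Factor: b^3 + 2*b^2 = (b + 2)*(b^2) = b*(b + 2)*(b)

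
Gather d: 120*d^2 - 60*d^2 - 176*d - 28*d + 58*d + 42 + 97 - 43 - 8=60*d^2 - 146*d + 88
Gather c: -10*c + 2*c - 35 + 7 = -8*c - 28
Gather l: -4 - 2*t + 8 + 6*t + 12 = 4*t + 16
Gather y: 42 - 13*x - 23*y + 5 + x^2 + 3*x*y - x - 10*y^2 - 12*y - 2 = x^2 - 14*x - 10*y^2 + y*(3*x - 35) + 45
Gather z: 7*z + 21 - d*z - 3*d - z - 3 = -3*d + z*(6 - d) + 18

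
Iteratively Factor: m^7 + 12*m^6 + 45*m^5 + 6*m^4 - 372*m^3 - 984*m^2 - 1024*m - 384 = (m + 4)*(m^6 + 8*m^5 + 13*m^4 - 46*m^3 - 188*m^2 - 232*m - 96) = (m + 2)*(m + 4)*(m^5 + 6*m^4 + m^3 - 48*m^2 - 92*m - 48) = (m + 2)*(m + 4)^2*(m^4 + 2*m^3 - 7*m^2 - 20*m - 12) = (m + 1)*(m + 2)*(m + 4)^2*(m^3 + m^2 - 8*m - 12) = (m + 1)*(m + 2)^2*(m + 4)^2*(m^2 - m - 6) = (m - 3)*(m + 1)*(m + 2)^2*(m + 4)^2*(m + 2)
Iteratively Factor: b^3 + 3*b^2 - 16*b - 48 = (b + 4)*(b^2 - b - 12) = (b + 3)*(b + 4)*(b - 4)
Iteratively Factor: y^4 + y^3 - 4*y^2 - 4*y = (y)*(y^3 + y^2 - 4*y - 4) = y*(y + 1)*(y^2 - 4) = y*(y - 2)*(y + 1)*(y + 2)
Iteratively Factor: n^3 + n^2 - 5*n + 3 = (n + 3)*(n^2 - 2*n + 1) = (n - 1)*(n + 3)*(n - 1)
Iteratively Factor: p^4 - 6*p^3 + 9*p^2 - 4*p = (p - 4)*(p^3 - 2*p^2 + p) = p*(p - 4)*(p^2 - 2*p + 1) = p*(p - 4)*(p - 1)*(p - 1)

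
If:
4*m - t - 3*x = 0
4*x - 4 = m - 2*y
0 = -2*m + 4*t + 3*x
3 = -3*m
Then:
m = -1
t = 2/3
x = -14/9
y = 83/18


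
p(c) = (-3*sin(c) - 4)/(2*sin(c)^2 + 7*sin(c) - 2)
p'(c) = (-4*sin(c)*cos(c) - 7*cos(c))*(-3*sin(c) - 4)/(2*sin(c)^2 + 7*sin(c) - 2)^2 - 3*cos(c)/(2*sin(c)^2 + 7*sin(c) - 2) = (6*sin(c)^2 + 16*sin(c) + 34)*cos(c)/(7*sin(c) - cos(2*c) - 1)^2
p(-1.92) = 0.17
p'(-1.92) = -0.18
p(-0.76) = 0.33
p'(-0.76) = 0.54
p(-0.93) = 0.25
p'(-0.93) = 0.37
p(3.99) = 0.29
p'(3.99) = -0.45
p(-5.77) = -2.85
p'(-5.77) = 10.25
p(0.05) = 2.52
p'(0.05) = 12.85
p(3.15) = 1.93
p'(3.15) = -7.99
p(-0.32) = 0.76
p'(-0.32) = 1.75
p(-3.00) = 1.21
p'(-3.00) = -3.63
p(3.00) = 4.55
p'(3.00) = -38.09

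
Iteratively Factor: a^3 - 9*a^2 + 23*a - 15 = (a - 3)*(a^2 - 6*a + 5) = (a - 5)*(a - 3)*(a - 1)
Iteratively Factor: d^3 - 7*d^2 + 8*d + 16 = (d - 4)*(d^2 - 3*d - 4) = (d - 4)^2*(d + 1)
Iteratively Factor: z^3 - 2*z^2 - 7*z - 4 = (z + 1)*(z^2 - 3*z - 4) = (z - 4)*(z + 1)*(z + 1)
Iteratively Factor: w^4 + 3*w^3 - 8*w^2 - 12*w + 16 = (w - 2)*(w^3 + 5*w^2 + 2*w - 8) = (w - 2)*(w - 1)*(w^2 + 6*w + 8) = (w - 2)*(w - 1)*(w + 2)*(w + 4)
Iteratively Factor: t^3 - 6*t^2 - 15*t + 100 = (t - 5)*(t^2 - t - 20) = (t - 5)*(t + 4)*(t - 5)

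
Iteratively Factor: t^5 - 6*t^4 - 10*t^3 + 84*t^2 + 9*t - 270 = (t + 3)*(t^4 - 9*t^3 + 17*t^2 + 33*t - 90) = (t - 3)*(t + 3)*(t^3 - 6*t^2 - t + 30) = (t - 5)*(t - 3)*(t + 3)*(t^2 - t - 6) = (t - 5)*(t - 3)*(t + 2)*(t + 3)*(t - 3)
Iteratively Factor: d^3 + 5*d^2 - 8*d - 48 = (d - 3)*(d^2 + 8*d + 16) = (d - 3)*(d + 4)*(d + 4)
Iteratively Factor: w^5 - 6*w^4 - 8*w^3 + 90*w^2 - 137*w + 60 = (w - 1)*(w^4 - 5*w^3 - 13*w^2 + 77*w - 60) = (w - 1)*(w + 4)*(w^3 - 9*w^2 + 23*w - 15) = (w - 1)^2*(w + 4)*(w^2 - 8*w + 15) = (w - 3)*(w - 1)^2*(w + 4)*(w - 5)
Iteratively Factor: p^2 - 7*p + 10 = (p - 5)*(p - 2)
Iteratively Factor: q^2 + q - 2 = (q - 1)*(q + 2)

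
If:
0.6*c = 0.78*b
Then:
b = 0.769230769230769*c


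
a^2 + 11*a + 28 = (a + 4)*(a + 7)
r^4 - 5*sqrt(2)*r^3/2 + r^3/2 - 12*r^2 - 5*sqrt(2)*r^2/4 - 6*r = r*(r + 1/2)*(r - 4*sqrt(2))*(r + 3*sqrt(2)/2)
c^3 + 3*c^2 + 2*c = c*(c + 1)*(c + 2)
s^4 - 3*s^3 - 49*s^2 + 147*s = s*(s - 7)*(s - 3)*(s + 7)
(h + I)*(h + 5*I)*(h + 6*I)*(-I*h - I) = -I*h^4 + 12*h^3 - I*h^3 + 12*h^2 + 41*I*h^2 - 30*h + 41*I*h - 30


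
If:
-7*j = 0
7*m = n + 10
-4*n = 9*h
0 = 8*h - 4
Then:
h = 1/2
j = 0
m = 71/56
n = -9/8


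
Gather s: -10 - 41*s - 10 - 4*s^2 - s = -4*s^2 - 42*s - 20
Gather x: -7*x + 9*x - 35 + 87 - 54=2*x - 2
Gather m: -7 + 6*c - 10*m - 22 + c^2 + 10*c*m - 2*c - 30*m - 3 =c^2 + 4*c + m*(10*c - 40) - 32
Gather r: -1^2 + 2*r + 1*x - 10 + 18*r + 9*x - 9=20*r + 10*x - 20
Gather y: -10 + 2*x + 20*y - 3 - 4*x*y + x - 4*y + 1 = 3*x + y*(16 - 4*x) - 12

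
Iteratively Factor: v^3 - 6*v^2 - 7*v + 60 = (v + 3)*(v^2 - 9*v + 20) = (v - 4)*(v + 3)*(v - 5)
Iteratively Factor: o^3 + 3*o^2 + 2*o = (o + 1)*(o^2 + 2*o) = o*(o + 1)*(o + 2)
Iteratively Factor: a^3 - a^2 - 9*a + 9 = (a + 3)*(a^2 - 4*a + 3) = (a - 3)*(a + 3)*(a - 1)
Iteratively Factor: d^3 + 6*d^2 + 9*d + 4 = (d + 1)*(d^2 + 5*d + 4) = (d + 1)^2*(d + 4)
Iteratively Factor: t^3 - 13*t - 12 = (t - 4)*(t^2 + 4*t + 3) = (t - 4)*(t + 1)*(t + 3)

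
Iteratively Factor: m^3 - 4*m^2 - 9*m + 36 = (m - 3)*(m^2 - m - 12) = (m - 4)*(m - 3)*(m + 3)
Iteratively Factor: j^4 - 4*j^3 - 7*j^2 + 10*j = (j + 2)*(j^3 - 6*j^2 + 5*j) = (j - 5)*(j + 2)*(j^2 - j) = (j - 5)*(j - 1)*(j + 2)*(j)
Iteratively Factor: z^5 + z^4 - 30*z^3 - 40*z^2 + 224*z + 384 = (z - 4)*(z^4 + 5*z^3 - 10*z^2 - 80*z - 96) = (z - 4)^2*(z^3 + 9*z^2 + 26*z + 24) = (z - 4)^2*(z + 2)*(z^2 + 7*z + 12) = (z - 4)^2*(z + 2)*(z + 4)*(z + 3)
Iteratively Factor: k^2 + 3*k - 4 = (k + 4)*(k - 1)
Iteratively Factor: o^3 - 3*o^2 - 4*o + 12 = (o + 2)*(o^2 - 5*o + 6) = (o - 2)*(o + 2)*(o - 3)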